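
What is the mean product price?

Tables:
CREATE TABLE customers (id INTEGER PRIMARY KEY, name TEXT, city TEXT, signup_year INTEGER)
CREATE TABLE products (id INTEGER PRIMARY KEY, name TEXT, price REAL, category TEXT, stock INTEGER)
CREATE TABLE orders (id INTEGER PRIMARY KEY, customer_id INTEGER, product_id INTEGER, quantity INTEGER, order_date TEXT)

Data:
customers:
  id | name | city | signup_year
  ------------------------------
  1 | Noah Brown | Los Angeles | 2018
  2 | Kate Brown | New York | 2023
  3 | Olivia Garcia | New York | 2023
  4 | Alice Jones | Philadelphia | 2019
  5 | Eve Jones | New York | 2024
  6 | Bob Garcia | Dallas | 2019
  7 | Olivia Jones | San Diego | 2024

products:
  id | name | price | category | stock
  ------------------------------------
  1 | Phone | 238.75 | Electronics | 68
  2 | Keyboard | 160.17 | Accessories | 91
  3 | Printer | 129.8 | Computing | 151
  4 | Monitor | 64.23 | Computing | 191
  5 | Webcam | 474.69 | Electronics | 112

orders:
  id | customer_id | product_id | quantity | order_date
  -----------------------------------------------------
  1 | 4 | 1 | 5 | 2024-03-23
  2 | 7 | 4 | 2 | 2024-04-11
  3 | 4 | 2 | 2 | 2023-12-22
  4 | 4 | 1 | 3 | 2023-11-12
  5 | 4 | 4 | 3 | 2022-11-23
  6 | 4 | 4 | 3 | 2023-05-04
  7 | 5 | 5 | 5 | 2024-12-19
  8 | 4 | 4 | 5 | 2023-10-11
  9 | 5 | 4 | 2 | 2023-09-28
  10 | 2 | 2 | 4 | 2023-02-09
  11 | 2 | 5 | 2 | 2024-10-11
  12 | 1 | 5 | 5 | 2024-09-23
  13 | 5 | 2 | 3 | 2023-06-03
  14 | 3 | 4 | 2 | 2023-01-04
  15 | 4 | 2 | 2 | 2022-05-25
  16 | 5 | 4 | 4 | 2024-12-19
SELECT AVG(price) FROM products

Execution result:
213.53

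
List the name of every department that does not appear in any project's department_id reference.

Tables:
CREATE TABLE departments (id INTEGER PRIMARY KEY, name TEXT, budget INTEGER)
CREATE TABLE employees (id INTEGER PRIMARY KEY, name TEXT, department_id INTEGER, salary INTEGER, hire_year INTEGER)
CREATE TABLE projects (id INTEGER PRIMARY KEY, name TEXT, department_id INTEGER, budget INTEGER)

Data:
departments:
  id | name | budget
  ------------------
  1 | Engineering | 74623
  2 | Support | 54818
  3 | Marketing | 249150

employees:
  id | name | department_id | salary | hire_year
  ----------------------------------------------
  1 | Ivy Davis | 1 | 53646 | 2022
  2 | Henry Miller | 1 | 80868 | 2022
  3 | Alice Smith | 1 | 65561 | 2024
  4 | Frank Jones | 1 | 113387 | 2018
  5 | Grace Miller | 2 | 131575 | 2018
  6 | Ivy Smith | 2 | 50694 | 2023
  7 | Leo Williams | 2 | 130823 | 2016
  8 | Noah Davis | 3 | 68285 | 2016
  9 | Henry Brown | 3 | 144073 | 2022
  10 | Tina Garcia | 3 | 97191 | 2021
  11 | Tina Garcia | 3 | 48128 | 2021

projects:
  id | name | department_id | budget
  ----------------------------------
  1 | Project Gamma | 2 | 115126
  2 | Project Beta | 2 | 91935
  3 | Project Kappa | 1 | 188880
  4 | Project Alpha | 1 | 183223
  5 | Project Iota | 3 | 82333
SELECT p.name FROM departments p LEFT JOIN projects c ON c.department_id = p.id WHERE c.id IS NULL

Execution result:
(no rows)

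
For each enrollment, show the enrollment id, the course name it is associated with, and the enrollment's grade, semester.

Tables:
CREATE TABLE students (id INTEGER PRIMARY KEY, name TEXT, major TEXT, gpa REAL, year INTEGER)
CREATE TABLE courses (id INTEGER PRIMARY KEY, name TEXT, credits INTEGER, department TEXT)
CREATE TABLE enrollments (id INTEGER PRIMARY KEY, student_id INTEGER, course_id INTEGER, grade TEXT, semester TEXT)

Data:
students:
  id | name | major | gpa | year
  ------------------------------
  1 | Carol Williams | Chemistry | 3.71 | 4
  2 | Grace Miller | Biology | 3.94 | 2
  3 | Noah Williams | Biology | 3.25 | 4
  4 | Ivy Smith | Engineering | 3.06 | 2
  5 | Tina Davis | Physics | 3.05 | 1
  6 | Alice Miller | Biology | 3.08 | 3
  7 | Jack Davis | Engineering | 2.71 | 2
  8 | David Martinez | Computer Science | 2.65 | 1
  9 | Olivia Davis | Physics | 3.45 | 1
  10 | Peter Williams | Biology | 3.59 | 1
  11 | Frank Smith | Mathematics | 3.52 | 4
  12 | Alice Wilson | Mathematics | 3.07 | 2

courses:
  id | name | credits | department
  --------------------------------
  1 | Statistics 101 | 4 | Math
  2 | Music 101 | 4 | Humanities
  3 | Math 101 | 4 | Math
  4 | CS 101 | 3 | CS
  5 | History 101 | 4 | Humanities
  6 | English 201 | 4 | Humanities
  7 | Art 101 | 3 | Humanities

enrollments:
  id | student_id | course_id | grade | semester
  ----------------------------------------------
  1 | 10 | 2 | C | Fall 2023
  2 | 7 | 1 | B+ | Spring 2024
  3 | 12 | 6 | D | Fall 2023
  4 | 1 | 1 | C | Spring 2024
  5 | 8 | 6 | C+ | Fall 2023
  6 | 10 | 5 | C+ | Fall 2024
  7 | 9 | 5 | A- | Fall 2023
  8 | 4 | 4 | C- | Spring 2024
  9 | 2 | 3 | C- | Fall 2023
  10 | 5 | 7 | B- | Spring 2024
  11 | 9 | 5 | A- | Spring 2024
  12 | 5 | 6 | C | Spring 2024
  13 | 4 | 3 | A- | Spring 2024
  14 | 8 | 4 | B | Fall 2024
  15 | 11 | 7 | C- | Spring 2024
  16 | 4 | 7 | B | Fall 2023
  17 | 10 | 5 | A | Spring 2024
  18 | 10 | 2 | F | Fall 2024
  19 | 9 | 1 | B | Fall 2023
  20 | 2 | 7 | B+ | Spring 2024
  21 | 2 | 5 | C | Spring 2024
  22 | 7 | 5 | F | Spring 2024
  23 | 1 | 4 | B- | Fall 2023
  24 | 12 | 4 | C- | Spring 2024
SELECT c.id, p.name AS course, c.grade, c.semester FROM enrollments c JOIN courses p ON c.course_id = p.id

Execution result:
id | course | grade | semester
1 | Music 101 | C | Fall 2023
2 | Statistics 101 | B+ | Spring 2024
3 | English 201 | D | Fall 2023
4 | Statistics 101 | C | Spring 2024
5 | English 201 | C+ | Fall 2023
6 | History 101 | C+ | Fall 2024
7 | History 101 | A- | Fall 2023
8 | CS 101 | C- | Spring 2024
9 | Math 101 | C- | Fall 2023
10 | Art 101 | B- | Spring 2024
11 | History 101 | A- | Spring 2024
12 | English 201 | C | Spring 2024
13 | Math 101 | A- | Spring 2024
14 | CS 101 | B | Fall 2024
15 | Art 101 | C- | Spring 2024
16 | Art 101 | B | Fall 2023
17 | History 101 | A | Spring 2024
18 | Music 101 | F | Fall 2024
19 | Statistics 101 | B | Fall 2023
20 | Art 101 | B+ | Spring 2024
21 | History 101 | C | Spring 2024
22 | History 101 | F | Spring 2024
23 | CS 101 | B- | Fall 2023
24 | CS 101 | C- | Spring 2024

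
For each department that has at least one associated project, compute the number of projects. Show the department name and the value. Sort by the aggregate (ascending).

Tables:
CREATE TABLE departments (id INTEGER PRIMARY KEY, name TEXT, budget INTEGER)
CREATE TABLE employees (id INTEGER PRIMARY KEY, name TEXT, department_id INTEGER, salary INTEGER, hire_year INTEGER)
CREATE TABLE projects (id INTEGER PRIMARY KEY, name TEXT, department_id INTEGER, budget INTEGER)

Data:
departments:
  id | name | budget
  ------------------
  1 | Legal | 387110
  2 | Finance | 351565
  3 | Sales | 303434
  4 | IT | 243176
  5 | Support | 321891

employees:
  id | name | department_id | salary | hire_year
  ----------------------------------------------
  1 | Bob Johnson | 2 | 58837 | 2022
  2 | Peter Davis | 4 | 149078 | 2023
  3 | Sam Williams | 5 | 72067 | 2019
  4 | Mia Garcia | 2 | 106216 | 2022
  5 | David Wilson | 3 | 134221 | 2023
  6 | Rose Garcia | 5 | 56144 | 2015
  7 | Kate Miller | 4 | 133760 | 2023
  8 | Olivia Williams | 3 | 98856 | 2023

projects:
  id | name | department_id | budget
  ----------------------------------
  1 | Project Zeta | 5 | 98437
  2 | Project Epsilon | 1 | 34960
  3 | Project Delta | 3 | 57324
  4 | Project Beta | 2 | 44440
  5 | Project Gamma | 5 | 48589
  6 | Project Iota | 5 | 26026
SELECT p.name, COUNT(*) AS n FROM projects c JOIN departments p ON c.department_id = p.id GROUP BY p.id, p.name ORDER BY n ASC

Execution result:
name | n
Legal | 1
Finance | 1
Sales | 1
Support | 3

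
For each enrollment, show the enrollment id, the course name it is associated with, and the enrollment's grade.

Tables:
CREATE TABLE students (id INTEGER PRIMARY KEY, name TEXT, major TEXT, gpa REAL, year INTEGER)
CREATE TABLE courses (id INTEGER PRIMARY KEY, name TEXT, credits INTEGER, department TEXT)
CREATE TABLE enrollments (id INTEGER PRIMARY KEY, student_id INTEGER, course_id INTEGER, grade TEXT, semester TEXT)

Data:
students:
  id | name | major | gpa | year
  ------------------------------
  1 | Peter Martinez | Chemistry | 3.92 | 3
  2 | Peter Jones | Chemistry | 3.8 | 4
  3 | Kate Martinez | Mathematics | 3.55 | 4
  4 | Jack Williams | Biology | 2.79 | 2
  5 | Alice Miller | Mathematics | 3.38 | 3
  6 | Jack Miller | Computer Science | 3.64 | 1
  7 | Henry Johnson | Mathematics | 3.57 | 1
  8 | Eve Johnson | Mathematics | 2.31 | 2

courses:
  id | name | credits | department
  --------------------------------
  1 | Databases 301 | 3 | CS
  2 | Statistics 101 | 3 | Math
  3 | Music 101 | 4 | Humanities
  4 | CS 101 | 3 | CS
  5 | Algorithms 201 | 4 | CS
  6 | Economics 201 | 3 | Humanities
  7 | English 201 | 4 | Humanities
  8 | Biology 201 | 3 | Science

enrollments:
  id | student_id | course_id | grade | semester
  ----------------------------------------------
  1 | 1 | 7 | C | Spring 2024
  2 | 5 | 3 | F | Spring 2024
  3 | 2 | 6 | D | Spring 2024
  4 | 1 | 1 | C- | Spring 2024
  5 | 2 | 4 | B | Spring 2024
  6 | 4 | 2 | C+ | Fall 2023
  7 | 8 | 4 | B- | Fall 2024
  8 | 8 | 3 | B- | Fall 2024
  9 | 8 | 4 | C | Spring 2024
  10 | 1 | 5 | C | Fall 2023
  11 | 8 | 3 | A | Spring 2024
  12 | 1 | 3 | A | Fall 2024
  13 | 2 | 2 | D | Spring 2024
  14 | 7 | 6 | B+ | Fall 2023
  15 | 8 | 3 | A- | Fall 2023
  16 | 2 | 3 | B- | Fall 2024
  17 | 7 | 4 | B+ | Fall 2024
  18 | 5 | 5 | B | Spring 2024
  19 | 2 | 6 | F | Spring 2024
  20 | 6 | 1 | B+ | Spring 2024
SELECT c.id, p.name AS course, c.grade FROM enrollments c JOIN courses p ON c.course_id = p.id

Execution result:
id | course | grade
1 | English 201 | C
2 | Music 101 | F
3 | Economics 201 | D
4 | Databases 301 | C-
5 | CS 101 | B
6 | Statistics 101 | C+
7 | CS 101 | B-
8 | Music 101 | B-
9 | CS 101 | C
10 | Algorithms 201 | C
11 | Music 101 | A
12 | Music 101 | A
13 | Statistics 101 | D
14 | Economics 201 | B+
15 | Music 101 | A-
16 | Music 101 | B-
17 | CS 101 | B+
18 | Algorithms 201 | B
19 | Economics 201 | F
20 | Databases 301 | B+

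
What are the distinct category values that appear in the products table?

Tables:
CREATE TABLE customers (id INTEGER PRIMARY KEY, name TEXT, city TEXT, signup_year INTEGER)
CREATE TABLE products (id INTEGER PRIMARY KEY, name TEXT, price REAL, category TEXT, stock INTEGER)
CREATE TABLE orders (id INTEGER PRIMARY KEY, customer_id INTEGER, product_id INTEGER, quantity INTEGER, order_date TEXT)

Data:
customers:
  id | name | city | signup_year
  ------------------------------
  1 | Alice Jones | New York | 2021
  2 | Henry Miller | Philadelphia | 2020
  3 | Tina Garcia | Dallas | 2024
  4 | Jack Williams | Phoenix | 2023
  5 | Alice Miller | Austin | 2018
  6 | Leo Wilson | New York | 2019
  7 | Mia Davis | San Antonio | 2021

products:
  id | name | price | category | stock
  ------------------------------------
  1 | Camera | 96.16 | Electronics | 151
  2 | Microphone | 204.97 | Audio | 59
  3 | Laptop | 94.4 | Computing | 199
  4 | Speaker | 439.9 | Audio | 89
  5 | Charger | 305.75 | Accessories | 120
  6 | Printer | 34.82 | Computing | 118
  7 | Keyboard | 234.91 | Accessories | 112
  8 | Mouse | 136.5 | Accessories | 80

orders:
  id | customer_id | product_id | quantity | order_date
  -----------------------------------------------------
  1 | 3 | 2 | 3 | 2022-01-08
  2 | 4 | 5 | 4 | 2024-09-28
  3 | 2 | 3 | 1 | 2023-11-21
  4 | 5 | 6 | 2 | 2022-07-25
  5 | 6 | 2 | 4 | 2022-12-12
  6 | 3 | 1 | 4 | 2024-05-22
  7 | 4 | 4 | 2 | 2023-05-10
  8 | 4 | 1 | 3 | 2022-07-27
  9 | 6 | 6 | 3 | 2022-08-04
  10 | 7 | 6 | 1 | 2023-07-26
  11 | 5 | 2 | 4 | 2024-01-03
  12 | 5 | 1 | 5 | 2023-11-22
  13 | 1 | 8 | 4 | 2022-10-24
SELECT DISTINCT category FROM products

Execution result:
category
Electronics
Audio
Computing
Accessories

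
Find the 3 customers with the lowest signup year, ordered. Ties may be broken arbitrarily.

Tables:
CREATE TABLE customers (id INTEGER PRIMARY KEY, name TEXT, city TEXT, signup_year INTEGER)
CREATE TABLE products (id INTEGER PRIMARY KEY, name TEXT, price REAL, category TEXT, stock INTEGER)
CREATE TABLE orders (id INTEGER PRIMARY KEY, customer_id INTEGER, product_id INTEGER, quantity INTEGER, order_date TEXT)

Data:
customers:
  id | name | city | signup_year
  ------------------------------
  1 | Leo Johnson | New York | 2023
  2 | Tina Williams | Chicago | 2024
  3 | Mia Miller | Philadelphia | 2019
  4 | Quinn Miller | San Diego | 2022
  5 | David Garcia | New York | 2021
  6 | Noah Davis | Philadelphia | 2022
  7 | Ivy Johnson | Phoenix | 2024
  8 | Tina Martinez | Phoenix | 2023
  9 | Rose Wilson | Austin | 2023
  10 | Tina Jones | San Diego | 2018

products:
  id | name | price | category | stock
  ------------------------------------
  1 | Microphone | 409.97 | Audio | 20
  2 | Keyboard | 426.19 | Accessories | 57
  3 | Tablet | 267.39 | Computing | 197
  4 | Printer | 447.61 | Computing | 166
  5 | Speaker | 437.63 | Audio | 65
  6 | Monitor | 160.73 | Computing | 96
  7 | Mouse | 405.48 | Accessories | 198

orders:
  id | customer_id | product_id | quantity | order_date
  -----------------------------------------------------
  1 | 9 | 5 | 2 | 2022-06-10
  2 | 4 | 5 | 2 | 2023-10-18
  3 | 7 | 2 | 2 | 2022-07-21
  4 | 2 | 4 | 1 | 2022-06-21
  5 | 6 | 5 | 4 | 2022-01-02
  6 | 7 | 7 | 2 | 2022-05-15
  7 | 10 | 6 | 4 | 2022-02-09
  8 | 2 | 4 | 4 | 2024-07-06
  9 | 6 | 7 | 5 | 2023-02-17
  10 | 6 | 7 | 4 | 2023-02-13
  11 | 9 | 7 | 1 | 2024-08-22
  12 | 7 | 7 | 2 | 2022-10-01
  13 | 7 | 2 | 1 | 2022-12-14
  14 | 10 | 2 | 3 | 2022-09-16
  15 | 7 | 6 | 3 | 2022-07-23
SELECT name, signup_year FROM customers ORDER BY signup_year ASC LIMIT 3

Execution result:
name | signup_year
Tina Jones | 2018
Mia Miller | 2019
David Garcia | 2021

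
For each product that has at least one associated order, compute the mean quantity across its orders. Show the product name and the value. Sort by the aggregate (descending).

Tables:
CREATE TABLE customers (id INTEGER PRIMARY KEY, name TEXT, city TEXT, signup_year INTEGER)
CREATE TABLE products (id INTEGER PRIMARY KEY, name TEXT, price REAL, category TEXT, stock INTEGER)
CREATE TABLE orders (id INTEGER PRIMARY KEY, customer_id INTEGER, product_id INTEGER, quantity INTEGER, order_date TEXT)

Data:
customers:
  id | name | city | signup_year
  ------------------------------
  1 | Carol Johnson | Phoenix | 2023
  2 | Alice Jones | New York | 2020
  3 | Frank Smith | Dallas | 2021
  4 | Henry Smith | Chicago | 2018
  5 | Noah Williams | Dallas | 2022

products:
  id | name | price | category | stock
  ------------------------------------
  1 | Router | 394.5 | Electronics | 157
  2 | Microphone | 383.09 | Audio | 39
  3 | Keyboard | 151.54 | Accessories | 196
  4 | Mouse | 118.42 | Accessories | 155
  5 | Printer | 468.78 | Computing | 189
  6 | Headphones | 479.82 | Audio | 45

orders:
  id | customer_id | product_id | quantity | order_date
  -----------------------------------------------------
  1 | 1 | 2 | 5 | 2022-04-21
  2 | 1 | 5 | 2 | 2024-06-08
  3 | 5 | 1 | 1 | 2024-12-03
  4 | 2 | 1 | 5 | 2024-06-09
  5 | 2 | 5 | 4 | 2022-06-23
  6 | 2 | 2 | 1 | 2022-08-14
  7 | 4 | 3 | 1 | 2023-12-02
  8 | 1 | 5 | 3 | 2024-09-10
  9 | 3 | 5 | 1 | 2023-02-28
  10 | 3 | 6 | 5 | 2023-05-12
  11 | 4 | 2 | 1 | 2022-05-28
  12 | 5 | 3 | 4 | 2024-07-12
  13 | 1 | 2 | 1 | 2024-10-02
SELECT p.name, AVG(c.quantity) AS avg_quantity FROM orders c JOIN products p ON c.product_id = p.id GROUP BY p.id, p.name ORDER BY avg_quantity DESC

Execution result:
name | avg_quantity
Headphones | 5.00
Router | 3.00
Keyboard | 2.50
Printer | 2.50
Microphone | 2.00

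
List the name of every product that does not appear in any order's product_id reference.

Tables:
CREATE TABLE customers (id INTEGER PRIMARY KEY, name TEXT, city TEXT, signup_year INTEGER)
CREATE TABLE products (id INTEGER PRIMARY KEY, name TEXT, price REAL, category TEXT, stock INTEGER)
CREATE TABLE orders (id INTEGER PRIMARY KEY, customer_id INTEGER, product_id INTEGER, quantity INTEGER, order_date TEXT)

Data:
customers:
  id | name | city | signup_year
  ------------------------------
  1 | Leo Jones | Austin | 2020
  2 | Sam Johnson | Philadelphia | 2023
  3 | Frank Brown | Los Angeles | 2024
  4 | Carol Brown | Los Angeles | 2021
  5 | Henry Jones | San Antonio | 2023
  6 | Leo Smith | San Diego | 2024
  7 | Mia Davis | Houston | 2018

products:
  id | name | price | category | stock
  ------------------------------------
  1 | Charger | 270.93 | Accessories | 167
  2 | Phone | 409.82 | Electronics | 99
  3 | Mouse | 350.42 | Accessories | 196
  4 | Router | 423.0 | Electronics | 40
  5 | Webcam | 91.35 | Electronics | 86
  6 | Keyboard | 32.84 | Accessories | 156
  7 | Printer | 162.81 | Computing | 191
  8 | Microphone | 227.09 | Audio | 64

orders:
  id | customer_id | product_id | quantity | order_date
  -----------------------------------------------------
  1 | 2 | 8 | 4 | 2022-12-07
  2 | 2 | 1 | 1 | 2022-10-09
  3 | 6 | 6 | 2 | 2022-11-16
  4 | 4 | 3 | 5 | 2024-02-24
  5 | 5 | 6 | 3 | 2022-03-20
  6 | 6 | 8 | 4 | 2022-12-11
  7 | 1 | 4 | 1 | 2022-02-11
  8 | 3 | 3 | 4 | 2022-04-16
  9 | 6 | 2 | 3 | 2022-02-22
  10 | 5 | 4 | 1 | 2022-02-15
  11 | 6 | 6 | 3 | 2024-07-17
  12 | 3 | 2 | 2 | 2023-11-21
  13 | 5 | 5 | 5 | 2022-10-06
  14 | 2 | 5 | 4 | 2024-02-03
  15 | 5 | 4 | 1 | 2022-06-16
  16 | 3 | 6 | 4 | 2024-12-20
SELECT p.name FROM products p LEFT JOIN orders c ON c.product_id = p.id WHERE c.id IS NULL

Execution result:
Printer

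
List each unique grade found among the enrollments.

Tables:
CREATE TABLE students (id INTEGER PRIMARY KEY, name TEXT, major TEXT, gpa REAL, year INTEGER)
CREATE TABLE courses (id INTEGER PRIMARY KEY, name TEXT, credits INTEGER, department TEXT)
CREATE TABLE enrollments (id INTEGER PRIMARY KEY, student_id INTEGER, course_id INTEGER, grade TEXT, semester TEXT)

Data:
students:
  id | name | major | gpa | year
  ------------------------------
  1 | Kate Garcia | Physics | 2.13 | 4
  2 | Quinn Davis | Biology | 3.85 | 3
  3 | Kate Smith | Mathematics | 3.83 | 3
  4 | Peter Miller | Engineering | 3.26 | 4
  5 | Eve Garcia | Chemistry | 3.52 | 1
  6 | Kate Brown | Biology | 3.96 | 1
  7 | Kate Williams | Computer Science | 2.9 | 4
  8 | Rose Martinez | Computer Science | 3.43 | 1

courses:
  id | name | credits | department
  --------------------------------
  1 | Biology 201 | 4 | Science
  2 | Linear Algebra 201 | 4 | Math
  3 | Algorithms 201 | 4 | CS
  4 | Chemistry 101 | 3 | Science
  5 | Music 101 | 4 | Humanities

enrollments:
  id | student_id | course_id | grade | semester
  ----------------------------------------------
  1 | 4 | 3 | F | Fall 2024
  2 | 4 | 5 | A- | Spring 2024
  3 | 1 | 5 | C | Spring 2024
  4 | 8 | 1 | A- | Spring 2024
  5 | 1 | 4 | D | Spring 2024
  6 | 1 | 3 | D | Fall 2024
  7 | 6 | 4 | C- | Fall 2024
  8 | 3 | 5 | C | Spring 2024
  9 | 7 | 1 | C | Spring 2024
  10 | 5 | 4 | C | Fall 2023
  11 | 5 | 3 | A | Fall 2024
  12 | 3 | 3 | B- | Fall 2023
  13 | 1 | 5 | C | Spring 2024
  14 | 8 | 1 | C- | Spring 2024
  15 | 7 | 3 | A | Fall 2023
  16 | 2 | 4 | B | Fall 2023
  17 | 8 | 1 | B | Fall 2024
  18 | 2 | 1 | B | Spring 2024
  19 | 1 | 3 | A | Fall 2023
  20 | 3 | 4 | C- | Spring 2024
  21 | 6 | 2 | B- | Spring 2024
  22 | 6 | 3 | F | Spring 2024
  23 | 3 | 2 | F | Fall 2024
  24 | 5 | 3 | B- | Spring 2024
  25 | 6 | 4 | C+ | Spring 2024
SELECT DISTINCT grade FROM enrollments

Execution result:
grade
F
A-
C
D
C-
A
B-
B
C+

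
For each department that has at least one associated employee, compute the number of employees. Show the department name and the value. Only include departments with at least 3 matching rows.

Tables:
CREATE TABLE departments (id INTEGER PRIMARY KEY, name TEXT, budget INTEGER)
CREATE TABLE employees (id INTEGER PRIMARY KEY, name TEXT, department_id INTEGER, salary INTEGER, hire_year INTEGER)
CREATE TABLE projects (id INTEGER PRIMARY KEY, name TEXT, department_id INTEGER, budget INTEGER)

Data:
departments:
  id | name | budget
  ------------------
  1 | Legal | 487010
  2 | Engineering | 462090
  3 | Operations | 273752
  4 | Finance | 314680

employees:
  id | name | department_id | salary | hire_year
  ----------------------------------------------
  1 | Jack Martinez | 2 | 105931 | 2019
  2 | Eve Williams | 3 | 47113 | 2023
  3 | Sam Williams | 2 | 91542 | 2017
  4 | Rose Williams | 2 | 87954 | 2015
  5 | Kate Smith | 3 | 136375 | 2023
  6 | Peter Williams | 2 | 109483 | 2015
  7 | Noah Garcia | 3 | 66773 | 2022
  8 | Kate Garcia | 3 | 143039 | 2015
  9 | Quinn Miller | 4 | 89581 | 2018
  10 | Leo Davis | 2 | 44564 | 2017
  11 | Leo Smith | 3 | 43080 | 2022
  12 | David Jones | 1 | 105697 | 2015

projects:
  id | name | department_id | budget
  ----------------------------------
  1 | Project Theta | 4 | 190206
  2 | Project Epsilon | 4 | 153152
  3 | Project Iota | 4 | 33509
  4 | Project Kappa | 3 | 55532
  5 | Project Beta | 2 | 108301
SELECT p.name, COUNT(*) AS n FROM employees c JOIN departments p ON c.department_id = p.id GROUP BY p.id, p.name HAVING COUNT(*) >= 3

Execution result:
name | n
Engineering | 5
Operations | 5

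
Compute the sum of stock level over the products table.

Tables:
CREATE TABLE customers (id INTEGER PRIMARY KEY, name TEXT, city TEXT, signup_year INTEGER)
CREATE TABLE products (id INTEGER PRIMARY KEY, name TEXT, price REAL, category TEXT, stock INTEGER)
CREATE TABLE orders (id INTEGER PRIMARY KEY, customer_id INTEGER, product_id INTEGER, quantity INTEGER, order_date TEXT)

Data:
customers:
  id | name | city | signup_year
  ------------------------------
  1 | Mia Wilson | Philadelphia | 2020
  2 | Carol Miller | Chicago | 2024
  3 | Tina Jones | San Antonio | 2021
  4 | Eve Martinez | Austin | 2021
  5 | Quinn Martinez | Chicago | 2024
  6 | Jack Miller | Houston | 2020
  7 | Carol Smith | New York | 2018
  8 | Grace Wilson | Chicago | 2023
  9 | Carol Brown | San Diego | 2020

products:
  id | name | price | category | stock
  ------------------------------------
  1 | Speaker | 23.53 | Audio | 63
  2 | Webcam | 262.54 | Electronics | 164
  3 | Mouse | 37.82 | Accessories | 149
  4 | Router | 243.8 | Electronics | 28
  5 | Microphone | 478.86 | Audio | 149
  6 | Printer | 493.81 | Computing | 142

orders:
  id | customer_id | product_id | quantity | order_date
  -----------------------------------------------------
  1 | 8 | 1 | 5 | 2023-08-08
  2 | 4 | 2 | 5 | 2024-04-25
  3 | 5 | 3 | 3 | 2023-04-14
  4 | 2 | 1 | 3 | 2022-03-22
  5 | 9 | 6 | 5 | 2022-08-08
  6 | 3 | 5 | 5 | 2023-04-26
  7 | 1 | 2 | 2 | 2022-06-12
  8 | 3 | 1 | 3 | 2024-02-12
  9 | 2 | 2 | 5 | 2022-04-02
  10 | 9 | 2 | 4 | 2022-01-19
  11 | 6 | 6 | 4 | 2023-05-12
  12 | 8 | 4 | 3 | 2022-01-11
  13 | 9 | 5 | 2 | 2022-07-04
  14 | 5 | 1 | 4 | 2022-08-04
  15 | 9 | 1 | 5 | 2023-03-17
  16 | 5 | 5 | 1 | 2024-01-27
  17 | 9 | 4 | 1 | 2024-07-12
SELECT SUM(stock) FROM products

Execution result:
695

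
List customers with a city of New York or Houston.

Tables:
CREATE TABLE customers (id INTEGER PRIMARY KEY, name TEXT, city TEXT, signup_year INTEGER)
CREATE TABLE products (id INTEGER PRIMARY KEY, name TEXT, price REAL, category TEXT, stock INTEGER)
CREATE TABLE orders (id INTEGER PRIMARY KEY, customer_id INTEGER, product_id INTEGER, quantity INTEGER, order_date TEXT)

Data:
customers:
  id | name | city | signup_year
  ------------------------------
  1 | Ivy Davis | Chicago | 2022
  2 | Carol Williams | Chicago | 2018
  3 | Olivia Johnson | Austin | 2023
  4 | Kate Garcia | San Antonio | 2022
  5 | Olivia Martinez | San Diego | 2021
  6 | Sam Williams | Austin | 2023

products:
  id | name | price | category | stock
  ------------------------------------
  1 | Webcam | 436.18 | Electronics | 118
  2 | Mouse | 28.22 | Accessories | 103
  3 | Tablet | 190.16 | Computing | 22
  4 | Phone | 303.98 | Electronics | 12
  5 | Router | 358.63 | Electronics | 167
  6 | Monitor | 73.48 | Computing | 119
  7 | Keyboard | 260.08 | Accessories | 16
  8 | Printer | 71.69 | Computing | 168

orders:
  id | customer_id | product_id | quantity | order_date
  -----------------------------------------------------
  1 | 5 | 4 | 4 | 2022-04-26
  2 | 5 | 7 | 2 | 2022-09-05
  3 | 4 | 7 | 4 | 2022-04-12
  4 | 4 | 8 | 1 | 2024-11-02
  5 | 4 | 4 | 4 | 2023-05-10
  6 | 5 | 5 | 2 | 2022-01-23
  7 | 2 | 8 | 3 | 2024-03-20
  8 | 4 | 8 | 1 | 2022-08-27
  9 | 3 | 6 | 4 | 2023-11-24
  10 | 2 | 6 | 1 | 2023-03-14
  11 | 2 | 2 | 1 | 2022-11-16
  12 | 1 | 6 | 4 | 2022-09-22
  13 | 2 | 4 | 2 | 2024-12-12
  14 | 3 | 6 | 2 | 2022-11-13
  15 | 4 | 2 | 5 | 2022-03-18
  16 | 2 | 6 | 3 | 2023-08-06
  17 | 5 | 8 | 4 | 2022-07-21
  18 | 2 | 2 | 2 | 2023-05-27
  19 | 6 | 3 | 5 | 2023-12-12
SELECT name, city FROM customers WHERE city IN ('New York', 'Houston')

Execution result:
(no rows)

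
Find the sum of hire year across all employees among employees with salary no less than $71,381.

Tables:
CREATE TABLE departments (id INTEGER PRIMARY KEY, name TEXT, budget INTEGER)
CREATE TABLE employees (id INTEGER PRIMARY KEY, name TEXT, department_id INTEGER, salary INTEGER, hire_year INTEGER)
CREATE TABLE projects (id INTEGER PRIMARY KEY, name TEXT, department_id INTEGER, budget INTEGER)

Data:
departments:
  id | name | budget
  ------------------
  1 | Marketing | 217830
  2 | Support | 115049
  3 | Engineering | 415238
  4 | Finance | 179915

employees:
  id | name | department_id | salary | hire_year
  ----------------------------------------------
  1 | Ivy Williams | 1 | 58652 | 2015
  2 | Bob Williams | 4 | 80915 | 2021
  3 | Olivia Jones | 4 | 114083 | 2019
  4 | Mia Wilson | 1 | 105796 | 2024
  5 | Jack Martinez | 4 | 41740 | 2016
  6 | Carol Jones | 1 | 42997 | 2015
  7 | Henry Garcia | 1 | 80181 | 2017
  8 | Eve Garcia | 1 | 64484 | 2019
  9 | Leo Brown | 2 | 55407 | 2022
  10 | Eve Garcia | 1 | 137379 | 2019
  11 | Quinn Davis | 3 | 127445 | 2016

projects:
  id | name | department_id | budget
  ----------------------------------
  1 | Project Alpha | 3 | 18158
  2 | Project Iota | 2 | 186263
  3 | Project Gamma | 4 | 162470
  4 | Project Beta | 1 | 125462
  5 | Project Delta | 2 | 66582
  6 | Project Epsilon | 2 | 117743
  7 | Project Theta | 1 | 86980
SELECT SUM(hire_year) FROM employees WHERE salary >= 71381

Execution result:
12116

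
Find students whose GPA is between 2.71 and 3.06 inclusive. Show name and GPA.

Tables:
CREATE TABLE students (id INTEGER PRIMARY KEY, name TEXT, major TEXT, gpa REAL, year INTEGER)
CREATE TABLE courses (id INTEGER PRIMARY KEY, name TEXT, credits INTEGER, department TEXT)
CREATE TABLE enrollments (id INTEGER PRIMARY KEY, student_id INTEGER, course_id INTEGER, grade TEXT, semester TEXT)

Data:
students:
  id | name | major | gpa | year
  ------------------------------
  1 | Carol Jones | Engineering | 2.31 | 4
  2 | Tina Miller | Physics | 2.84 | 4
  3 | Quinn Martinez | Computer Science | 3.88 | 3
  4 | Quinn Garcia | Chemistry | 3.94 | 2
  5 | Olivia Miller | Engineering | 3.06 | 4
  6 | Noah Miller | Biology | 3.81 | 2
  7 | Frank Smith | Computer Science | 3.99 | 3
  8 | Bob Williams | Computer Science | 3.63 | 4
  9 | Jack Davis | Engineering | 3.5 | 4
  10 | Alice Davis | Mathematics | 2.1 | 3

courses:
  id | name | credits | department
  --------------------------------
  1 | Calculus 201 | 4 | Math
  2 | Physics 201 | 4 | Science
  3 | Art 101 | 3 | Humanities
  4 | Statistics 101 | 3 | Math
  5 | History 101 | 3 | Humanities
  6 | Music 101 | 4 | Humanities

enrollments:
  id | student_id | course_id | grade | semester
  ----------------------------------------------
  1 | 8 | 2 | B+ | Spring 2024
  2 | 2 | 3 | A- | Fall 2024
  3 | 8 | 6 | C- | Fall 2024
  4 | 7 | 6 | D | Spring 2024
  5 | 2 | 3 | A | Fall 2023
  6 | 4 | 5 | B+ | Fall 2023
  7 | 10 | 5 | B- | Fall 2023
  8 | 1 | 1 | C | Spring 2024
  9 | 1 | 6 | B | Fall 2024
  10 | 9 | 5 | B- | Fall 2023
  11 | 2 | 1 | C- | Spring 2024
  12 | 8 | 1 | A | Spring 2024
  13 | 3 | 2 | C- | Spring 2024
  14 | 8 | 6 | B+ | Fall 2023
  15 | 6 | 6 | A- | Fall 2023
SELECT name, gpa FROM students WHERE gpa BETWEEN 2.71 AND 3.06

Execution result:
name | gpa
Tina Miller | 2.84
Olivia Miller | 3.06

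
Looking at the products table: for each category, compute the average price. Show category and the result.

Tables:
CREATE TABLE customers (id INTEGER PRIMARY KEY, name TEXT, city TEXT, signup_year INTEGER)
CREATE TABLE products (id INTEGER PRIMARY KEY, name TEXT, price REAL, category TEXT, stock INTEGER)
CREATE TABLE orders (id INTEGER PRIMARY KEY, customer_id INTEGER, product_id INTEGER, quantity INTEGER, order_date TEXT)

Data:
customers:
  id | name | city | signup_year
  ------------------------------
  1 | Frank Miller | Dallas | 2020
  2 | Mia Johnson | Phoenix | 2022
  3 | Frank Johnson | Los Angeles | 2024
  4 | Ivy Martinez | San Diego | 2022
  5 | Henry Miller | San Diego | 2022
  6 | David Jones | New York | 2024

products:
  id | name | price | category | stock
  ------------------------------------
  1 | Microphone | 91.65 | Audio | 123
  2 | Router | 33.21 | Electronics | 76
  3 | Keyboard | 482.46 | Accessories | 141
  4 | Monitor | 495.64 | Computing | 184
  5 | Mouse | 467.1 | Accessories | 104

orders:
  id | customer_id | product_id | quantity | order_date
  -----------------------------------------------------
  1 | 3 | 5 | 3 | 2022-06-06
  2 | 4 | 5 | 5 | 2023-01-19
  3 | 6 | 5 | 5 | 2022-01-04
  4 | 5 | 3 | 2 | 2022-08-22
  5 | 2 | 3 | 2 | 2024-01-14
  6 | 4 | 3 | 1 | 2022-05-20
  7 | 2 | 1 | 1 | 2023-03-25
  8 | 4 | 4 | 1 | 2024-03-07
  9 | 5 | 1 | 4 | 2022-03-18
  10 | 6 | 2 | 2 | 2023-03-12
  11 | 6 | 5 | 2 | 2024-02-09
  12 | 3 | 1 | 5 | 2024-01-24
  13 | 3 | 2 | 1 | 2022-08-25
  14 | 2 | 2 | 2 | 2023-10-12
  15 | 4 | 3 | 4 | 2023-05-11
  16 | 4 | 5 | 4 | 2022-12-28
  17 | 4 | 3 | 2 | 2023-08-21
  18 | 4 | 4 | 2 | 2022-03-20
SELECT category, AVG(price) AS avg_price FROM products GROUP BY category

Execution result:
category | avg_price
Accessories | 474.78
Audio | 91.65
Computing | 495.64
Electronics | 33.21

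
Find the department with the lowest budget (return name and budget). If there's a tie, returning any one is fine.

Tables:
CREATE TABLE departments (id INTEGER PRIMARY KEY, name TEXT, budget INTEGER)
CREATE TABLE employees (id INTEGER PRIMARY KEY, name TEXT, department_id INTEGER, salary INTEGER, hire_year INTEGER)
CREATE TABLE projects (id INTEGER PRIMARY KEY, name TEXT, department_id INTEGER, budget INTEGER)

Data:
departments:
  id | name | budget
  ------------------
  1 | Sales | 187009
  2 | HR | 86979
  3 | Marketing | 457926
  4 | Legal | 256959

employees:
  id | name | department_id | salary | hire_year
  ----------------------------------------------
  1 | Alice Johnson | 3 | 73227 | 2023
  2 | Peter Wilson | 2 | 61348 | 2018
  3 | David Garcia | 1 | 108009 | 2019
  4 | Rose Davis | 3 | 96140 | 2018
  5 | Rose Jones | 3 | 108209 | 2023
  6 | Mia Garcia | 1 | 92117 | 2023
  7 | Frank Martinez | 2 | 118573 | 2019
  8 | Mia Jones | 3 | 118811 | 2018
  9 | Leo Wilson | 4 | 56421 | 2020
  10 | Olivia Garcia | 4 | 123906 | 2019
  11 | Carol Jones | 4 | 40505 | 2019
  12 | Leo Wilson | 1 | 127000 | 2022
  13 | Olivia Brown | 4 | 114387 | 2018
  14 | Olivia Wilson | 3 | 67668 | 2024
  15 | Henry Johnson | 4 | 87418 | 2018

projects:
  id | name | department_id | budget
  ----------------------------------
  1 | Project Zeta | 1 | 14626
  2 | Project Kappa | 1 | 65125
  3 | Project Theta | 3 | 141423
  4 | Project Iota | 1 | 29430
SELECT name, budget FROM departments ORDER BY budget ASC LIMIT 1

Execution result:
name | budget
HR | 86979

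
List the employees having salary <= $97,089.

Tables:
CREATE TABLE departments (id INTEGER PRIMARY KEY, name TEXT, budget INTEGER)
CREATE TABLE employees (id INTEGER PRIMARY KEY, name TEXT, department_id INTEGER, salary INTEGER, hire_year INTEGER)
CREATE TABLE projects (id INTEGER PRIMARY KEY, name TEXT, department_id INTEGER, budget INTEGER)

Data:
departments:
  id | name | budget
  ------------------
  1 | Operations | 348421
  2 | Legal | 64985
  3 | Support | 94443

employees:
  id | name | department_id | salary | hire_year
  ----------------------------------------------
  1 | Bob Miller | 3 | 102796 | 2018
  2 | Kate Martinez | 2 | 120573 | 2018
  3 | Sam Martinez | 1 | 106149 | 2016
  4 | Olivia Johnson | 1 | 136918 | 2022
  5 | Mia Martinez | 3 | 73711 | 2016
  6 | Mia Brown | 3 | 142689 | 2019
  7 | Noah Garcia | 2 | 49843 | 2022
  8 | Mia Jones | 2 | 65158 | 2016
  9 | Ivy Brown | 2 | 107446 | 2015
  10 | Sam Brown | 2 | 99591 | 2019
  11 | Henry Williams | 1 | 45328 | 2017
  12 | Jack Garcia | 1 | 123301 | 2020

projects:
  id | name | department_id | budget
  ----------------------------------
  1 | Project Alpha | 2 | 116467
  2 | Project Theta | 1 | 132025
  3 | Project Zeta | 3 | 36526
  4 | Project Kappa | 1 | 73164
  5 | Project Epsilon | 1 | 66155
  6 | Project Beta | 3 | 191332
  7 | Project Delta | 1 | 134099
SELECT name, salary FROM employees WHERE salary <= 97089

Execution result:
name | salary
Mia Martinez | 73711
Noah Garcia | 49843
Mia Jones | 65158
Henry Williams | 45328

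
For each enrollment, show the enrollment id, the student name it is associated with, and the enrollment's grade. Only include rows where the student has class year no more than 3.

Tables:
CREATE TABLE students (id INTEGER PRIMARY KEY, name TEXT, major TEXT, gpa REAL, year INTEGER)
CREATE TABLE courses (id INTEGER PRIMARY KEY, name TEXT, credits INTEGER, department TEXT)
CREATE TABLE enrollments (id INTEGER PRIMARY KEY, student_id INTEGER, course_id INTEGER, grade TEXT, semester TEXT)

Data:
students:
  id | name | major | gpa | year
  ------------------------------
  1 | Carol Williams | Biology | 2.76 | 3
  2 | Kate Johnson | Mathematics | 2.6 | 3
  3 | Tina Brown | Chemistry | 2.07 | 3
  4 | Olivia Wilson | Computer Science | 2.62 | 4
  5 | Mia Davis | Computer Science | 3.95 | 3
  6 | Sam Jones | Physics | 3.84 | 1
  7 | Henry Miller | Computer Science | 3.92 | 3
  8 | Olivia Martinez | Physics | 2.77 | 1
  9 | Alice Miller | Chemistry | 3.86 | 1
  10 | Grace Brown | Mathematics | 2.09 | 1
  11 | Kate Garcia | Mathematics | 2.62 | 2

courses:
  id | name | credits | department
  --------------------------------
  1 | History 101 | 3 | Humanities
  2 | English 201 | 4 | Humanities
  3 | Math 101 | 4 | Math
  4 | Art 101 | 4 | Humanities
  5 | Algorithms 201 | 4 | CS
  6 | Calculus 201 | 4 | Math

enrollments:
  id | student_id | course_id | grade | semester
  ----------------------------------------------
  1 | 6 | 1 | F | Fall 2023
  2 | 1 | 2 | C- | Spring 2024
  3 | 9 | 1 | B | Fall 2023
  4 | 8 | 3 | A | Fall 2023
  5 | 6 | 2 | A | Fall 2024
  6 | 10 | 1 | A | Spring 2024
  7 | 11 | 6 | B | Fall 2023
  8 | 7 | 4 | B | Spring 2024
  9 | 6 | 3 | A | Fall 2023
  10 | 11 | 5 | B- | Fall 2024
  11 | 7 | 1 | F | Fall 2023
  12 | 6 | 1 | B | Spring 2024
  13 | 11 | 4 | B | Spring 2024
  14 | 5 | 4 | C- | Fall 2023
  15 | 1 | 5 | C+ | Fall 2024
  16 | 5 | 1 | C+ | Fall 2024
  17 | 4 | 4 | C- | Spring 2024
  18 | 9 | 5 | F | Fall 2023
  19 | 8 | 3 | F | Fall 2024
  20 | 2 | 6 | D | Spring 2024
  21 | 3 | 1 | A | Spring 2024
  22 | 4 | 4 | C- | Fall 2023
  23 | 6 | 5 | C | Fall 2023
SELECT c.id, p.name AS student, c.grade FROM enrollments c JOIN students p ON c.student_id = p.id WHERE p.year <= 3

Execution result:
id | student | grade
1 | Sam Jones | F
2 | Carol Williams | C-
3 | Alice Miller | B
4 | Olivia Martinez | A
5 | Sam Jones | A
6 | Grace Brown | A
7 | Kate Garcia | B
8 | Henry Miller | B
9 | Sam Jones | A
10 | Kate Garcia | B-
11 | Henry Miller | F
12 | Sam Jones | B
13 | Kate Garcia | B
14 | Mia Davis | C-
15 | Carol Williams | C+
16 | Mia Davis | C+
18 | Alice Miller | F
19 | Olivia Martinez | F
20 | Kate Johnson | D
21 | Tina Brown | A
23 | Sam Jones | C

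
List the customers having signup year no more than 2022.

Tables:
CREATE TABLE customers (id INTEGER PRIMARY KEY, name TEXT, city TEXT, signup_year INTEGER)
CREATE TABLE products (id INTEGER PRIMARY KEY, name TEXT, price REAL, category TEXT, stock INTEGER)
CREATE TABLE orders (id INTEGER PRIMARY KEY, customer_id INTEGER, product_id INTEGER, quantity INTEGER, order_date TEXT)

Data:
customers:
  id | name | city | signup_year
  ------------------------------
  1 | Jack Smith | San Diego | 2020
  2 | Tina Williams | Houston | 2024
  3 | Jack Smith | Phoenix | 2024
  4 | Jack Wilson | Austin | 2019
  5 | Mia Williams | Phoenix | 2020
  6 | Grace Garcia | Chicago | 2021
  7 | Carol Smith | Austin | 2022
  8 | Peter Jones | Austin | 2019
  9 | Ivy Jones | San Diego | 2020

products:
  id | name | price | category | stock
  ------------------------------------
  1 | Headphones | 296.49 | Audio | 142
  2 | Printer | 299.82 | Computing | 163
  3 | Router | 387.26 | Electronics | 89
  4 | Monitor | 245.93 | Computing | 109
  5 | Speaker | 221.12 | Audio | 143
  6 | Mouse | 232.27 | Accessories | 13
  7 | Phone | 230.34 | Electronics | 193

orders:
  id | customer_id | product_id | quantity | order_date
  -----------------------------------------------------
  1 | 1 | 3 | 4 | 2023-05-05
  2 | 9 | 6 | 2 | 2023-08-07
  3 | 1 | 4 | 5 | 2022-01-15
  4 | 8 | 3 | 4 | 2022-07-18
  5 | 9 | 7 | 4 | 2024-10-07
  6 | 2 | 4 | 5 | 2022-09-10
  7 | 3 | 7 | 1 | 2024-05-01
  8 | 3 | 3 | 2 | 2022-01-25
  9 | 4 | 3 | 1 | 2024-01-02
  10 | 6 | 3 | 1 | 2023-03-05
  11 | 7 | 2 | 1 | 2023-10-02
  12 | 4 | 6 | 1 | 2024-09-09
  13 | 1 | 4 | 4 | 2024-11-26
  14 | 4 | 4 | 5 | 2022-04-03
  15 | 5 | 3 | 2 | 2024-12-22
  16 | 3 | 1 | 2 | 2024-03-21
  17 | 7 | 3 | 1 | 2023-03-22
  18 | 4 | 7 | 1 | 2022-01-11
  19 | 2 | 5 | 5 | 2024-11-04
SELECT name, signup_year FROM customers WHERE signup_year <= 2022

Execution result:
name | signup_year
Jack Smith | 2020
Jack Wilson | 2019
Mia Williams | 2020
Grace Garcia | 2021
Carol Smith | 2022
Peter Jones | 2019
Ivy Jones | 2020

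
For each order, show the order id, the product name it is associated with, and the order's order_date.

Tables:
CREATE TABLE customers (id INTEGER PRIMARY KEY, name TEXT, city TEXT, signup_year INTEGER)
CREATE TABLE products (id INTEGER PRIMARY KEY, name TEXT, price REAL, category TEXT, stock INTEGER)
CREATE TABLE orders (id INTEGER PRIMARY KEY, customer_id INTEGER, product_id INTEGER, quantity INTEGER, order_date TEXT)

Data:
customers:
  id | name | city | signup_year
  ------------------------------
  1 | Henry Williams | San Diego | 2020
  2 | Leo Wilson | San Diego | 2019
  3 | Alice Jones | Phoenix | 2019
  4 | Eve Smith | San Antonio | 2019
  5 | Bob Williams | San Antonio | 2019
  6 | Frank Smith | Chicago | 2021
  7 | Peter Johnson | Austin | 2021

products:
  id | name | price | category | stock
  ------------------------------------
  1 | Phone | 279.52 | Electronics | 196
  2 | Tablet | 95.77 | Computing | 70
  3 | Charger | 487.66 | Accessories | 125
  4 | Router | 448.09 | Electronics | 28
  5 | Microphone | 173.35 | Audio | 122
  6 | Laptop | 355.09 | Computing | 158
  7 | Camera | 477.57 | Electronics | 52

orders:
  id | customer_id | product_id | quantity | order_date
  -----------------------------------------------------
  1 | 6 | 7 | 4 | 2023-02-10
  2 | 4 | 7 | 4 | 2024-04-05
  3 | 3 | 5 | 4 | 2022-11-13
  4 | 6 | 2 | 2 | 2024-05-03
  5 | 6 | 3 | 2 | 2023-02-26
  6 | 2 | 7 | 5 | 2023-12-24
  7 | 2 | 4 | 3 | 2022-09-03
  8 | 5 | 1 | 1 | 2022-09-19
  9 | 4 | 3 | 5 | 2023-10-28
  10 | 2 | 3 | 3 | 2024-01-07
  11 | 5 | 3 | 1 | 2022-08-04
SELECT c.id, p.name AS product, c.order_date FROM orders c JOIN products p ON c.product_id = p.id

Execution result:
id | product | order_date
1 | Camera | 2023-02-10
2 | Camera | 2024-04-05
3 | Microphone | 2022-11-13
4 | Tablet | 2024-05-03
5 | Charger | 2023-02-26
6 | Camera | 2023-12-24
7 | Router | 2022-09-03
8 | Phone | 2022-09-19
9 | Charger | 2023-10-28
10 | Charger | 2024-01-07
11 | Charger | 2022-08-04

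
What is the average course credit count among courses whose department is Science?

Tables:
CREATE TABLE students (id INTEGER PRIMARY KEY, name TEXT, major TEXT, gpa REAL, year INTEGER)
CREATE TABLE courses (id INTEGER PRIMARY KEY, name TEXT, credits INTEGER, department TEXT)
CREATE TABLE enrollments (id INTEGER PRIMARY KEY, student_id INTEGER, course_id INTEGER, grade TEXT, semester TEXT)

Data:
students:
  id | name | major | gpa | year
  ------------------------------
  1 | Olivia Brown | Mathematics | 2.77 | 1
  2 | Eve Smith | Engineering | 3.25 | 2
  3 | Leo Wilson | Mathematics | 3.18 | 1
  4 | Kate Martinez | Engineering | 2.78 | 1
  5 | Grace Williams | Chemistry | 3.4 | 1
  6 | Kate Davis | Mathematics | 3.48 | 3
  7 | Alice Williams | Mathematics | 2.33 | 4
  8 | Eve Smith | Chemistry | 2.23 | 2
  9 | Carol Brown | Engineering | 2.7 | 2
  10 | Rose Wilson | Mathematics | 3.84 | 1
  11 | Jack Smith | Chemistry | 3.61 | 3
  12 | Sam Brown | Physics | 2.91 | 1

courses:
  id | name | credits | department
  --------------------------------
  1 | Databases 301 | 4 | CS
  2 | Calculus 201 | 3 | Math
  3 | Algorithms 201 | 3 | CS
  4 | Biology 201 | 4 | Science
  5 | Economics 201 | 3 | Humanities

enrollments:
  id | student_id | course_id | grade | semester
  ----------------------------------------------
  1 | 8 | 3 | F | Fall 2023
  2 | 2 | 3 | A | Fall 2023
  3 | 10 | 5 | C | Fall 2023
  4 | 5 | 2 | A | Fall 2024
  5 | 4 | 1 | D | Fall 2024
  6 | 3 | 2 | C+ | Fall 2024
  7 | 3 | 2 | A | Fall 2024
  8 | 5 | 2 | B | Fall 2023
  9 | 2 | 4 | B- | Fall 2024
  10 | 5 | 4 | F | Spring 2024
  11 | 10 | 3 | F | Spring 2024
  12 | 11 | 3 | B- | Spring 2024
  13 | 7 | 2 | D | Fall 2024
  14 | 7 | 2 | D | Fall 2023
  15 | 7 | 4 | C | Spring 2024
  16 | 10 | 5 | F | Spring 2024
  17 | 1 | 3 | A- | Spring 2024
SELECT AVG(credits) FROM courses WHERE department = 'Science'

Execution result:
4.00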